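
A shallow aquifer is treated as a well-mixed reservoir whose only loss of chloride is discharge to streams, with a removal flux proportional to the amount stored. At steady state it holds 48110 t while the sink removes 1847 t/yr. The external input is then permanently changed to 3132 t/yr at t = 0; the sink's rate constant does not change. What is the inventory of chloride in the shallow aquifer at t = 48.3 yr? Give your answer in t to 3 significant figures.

76300 t

Residence time τ = M₀/F₀ = 26.05 yr. The eventual steady state is M_∞ = M₀·(F₁/F₀) = 48110 × 3132/1847 = 81581 t.
The anomaly ΔM(t) = M(t) − M_∞ decays as ΔM₀·e^(−t/τ) with ΔM₀ = 48110 − 81581 = −33470 t.
At t = 48.3 yr, e^(−t/τ) = e^(−1.854) = 0.1566, so ΔM = −5240 t and M = 81581 − 5240 = 76341 t.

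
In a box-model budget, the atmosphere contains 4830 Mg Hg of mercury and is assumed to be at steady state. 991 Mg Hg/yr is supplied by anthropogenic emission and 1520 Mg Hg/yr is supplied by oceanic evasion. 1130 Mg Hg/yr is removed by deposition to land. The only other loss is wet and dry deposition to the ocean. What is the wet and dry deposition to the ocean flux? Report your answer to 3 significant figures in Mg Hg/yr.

1380 Mg Hg/yr

At steady state ΣF_in = ΣF_out.
ΣF_in = 991 + 1520 = 2511.0 Mg Hg/yr.
Wet and dry deposition to the ocean flux = ΣF_in − (1130) = 2511.0 − 1130 = 1381 Mg Hg/yr.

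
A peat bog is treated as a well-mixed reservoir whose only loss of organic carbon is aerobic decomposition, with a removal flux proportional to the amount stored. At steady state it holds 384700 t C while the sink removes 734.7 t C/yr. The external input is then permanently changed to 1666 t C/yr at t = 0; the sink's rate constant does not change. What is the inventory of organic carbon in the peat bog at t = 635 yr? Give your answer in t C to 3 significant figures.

τ = M₀/F₀ = 384700/734.7 = 523.6 yr; rate constant k = 1/τ.
New steady state M_∞ = F₁/k = F₁·τ = 1666 × 523.6 = 872340 t C.
M(t) = M_∞ + (M₀ − M_∞)·e^(−t/τ); t/τ = 635/523.6 = 1.213, so e^(−t/τ) = 0.2974.
M(t) = 872340 − 487600 × 0.2974 = 727320 t C.

727000 t C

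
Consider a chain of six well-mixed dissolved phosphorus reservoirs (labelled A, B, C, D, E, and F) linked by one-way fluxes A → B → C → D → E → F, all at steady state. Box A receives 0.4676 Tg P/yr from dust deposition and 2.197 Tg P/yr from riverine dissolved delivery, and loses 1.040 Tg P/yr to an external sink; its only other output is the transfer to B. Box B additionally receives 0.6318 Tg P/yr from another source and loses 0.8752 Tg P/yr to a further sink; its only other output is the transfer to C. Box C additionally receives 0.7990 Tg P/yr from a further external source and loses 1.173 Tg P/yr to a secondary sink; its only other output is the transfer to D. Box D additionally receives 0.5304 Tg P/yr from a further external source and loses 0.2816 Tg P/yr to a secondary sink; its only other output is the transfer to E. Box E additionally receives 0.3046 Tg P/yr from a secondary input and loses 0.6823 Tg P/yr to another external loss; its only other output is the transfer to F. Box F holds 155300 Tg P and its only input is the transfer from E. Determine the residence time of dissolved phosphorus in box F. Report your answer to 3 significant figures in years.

177000 yr

Box A: F(A→B) = (0.4676 + 2.197) − 1.040 = 1.6246 Tg P/yr.
Box B: F(B→C) = (1.6246 + 0.6318) − 0.8752 = 1.3812 Tg P/yr.
Box C: F(C→D) = (1.3812 + 0.7990) − 1.173 = 1.0072 Tg P/yr.
Box D: F(D→E) = (1.0072 + 0.5304) − 0.2816 = 1.2560 Tg P/yr.
Box E: F(E→F) = (1.2560 + 0.3046) − 0.6823 = 0.87830 Tg P/yr.
Box F throughput = its input = 0.87830 Tg P/yr; τ = 155300 / 0.87830 = 176800 yr.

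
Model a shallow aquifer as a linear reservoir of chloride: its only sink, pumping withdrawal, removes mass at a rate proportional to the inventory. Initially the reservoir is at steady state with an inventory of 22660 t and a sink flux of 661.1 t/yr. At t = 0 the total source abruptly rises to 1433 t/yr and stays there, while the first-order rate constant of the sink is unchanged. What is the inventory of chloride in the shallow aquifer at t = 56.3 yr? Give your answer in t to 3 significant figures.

44000 t

Residence time τ = M₀/F₀ = 34.28 yr. The eventual steady state is M_∞ = M₀·(F₁/F₀) = 22660 × 1433/661.1 = 49118 t.
The anomaly ΔM(t) = M(t) − M_∞ decays as ΔM₀·e^(−t/τ) with ΔM₀ = 22660 − 49118 = −26460 t.
At t = 56.3 yr, e^(−t/τ) = e^(−1.643) = 0.1935, so ΔM = −5119 t and M = 49118 − 5119 = 43999 t.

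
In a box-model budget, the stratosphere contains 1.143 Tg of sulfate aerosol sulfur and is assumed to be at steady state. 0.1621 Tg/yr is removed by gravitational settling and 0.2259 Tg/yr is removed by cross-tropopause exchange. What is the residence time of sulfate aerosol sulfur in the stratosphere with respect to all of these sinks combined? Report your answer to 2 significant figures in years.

Total removal flux = 0.1621 + 0.2259 = 0.38800 Tg/yr.
τ = M / ΣF_out = 1.143 / 0.38800 = 2.946 yr.

2.9 yr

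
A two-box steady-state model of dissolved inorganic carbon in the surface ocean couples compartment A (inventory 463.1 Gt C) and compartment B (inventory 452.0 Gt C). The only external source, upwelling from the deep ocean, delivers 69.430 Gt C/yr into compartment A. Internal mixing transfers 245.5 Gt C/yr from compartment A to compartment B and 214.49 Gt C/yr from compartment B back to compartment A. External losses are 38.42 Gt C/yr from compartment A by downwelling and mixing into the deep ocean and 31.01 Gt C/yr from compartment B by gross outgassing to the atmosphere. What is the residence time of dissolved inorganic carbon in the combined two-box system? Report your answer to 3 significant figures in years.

13.2 yr

Treat the two boxes together as one reservoir: the mixing fluxes between them are internal recycling, so τ = ΣM / Σ(external losses).
M_total = 463.1 + 452.0 = 915.10 Gt C.
ΣF_external_out = 38.42 + 31.01 = 69.430 Gt C/yr.
τ = M_total / ΣF_ext = 915.10 / 69.430 = 13.18 yr.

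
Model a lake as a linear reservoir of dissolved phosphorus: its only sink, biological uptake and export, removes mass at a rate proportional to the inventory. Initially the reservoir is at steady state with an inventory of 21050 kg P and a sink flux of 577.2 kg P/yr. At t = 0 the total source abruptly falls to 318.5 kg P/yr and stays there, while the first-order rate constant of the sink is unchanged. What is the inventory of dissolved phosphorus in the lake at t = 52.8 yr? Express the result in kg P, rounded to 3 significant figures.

13800 kg P

The sink rate constant is k = F₀/M₀ = 577.2/21050 = 0.02742 yr⁻¹.
Solving dM/dt = F₁ − kM with M(0) = M₀ gives M(t) = F₁/k + (M₀ − F₁/k)·e^(−kt).
F₁/k = 318.5/0.02742 = 11615 kg P; kt = 0.02742 × 52.8 = 1.448, e^(−kt) = 0.2351.
M(52.8) = 11615 + (21050 − 11615) × 0.2351 = 11615 + 2218 = 13833 kg P.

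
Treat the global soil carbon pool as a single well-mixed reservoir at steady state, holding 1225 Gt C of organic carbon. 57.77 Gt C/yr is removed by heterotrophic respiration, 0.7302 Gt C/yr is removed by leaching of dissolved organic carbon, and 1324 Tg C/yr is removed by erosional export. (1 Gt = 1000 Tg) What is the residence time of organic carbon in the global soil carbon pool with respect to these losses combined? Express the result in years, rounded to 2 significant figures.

20 yr

Convert the erosional export flux: 1324 Tg C/yr = 1.324 Gt C/yr.
Total removal = 57.77 + 0.7302 + 1.324 = 59.824 Gt C/yr.
τ = M / ΣF_out = 1225 / 59.824 = 20.48 yr.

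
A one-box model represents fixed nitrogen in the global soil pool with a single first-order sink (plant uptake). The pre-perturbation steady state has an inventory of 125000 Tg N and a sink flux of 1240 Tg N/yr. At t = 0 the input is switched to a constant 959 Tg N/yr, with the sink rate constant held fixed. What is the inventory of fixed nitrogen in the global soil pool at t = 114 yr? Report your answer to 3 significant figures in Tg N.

τ = M₀/F₀ = 125000/1240 = 100.8 yr; rate constant k = 1/τ.
New steady state M_∞ = F₁/k = F₁·τ = 959 × 100.8 = 96673 Tg N.
M(t) = M_∞ + (M₀ − M_∞)·e^(−t/τ); t/τ = 114/100.8 = 1.131, so e^(−t/τ) = 0.3227.
M(t) = 96673 + 28330 × 0.3227 = 105820 Tg N.

106000 Tg N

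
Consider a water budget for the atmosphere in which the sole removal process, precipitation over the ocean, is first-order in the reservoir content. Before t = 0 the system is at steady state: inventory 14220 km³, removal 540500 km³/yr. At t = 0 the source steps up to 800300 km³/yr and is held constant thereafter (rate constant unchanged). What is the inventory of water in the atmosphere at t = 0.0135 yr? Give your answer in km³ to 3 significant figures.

τ = M₀/F₀ = 14220/540500 = 0.02631 yr; rate constant k = 1/τ.
New steady state M_∞ = F₁/k = F₁·τ = 800300 × 0.02631 = 21055 km³.
M(t) = M_∞ + (M₀ − M_∞)·e^(−t/τ); t/τ = 0.0135/0.02631 = 0.5131, so e^(−t/τ) = 0.5986.
M(t) = 21055 − 6835 × 0.5986 = 16963 km³.

17000 km³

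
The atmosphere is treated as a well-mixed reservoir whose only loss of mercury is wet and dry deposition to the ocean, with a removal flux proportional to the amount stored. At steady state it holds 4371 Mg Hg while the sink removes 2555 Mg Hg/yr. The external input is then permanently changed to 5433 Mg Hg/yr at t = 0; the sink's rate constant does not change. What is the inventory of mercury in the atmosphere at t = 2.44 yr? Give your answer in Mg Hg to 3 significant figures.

8110 Mg Hg

Residence time τ = M₀/F₀ = 1.711 yr. The eventual steady state is M_∞ = M₀·(F₁/F₀) = 4371 × 5433/2555 = 9294.6 Mg Hg.
The anomaly ΔM(t) = M(t) − M_∞ decays as ΔM₀·e^(−t/τ) with ΔM₀ = 4371 − 9294.6 = −4924 Mg Hg.
At t = 2.44 yr, e^(−t/τ) = e^(−1.426) = 0.2402, so ΔM = −1183 Mg Hg and M = 9294.6 − 1183 = 8111.9 Mg Hg.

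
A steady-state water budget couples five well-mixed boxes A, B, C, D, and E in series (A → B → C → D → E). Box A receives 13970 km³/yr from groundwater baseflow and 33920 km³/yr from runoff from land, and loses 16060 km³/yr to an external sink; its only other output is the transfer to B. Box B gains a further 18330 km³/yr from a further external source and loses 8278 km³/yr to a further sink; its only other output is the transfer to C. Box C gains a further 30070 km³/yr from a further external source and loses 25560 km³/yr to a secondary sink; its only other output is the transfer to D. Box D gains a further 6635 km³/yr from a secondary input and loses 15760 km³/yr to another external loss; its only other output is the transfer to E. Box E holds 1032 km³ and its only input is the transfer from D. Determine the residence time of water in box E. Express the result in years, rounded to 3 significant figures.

Box A: F(A→B) = (13970 + 33920) − 16060 = 31830 km³/yr.
Box B: F(B→C) = (31830 + 18330) − 8278 = 41882 km³/yr.
Box C: F(C→D) = (41882 + 30070) − 25560 = 46392 km³/yr.
Box D: F(D→E) = (46392 + 6635) − 15760 = 37267 km³/yr.
Box E throughput = its input = 37267 km³/yr; τ = 1032 / 37267 = 0.02769 yr.

0.0277 yr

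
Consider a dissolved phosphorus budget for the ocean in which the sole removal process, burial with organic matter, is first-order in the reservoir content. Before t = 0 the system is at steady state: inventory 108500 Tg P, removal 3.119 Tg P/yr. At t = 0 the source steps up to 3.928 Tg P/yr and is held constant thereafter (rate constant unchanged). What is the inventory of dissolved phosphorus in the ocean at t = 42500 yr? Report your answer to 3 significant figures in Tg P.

τ = M₀/F₀ = 108500/3.119 = 34790 yr; rate constant k = 1/τ.
New steady state M_∞ = F₁/k = F₁·τ = 3.928 × 34790 = 136640 Tg P.
M(t) = M_∞ + (M₀ − M_∞)·e^(−t/τ); t/τ = 42500/34790 = 1.222, so e^(−t/τ) = 0.2947.
M(t) = 136640 − 28140 × 0.2947 = 128350 Tg P.

128000 Tg P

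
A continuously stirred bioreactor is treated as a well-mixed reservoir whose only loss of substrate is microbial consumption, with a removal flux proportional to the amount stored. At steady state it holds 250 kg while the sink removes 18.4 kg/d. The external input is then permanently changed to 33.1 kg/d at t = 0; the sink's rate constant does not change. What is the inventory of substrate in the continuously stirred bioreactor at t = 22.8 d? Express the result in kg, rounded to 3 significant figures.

The sink rate constant is k = F₀/M₀ = 18.4/250 = 0.07360 d⁻¹.
Solving dM/dt = F₁ − kM with M(0) = M₀ gives M(t) = F₁/k + (M₀ − F₁/k)·e^(−kt).
F₁/k = 33.1/0.07360 = 449.73 kg; kt = 0.07360 × 22.8 = 1.678, e^(−kt) = 0.1867.
M(22.8) = 449.73 + (250 − 449.73) × 0.1867 = 449.73 − 37.30 = 412.43 kg.

412 kg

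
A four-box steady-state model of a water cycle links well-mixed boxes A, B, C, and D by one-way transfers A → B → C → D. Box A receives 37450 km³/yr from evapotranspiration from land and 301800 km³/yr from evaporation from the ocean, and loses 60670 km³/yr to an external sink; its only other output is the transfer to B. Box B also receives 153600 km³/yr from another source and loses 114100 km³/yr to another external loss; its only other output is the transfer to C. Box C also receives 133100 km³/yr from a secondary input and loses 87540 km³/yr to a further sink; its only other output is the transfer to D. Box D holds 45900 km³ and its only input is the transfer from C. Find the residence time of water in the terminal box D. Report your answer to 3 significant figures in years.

0.126 yr

Box A: F(A→B) = (37450 + 301800) − 60670 = 278580 km³/yr.
Box B: F(B→C) = (278580 + 153600) − 114100 = 318080 km³/yr.
Box C: F(C→D) = (318080 + 133100) − 87540 = 363640 km³/yr.
Box D throughput = its input = 363640 km³/yr; τ = 45900 / 363640 = 0.1262 yr.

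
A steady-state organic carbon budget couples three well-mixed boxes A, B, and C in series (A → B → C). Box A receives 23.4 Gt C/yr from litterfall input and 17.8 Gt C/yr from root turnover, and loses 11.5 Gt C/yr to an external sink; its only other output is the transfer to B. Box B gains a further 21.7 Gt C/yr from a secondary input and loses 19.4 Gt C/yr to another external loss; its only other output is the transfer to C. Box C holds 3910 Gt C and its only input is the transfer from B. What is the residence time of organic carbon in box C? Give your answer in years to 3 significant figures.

Box A: F(A→B) = (23.4 + 17.8) − 11.5 = 29.700 Gt C/yr.
Box B: F(B→C) = (29.700 + 21.7) − 19.4 = 32.000 Gt C/yr.
Box C throughput = its input = 32.000 Gt C/yr; τ = 3910 / 32.000 = 122.2 yr.

122 yr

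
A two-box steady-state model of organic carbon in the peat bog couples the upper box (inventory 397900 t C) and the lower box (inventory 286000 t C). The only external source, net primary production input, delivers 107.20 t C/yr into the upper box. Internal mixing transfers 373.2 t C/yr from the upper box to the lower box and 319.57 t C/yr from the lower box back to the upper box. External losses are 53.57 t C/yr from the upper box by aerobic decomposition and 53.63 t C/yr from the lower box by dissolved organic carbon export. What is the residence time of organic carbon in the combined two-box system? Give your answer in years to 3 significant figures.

Residence time in the combined system uses the total inventory and the total *external* removal — internal exchanges between the two boxes cancel.
M_total = 397900 + 286000 = 683900 t C.
ΣF_external_out = 53.57 + 53.63 = 107.20 t C/yr.
τ = M_total / ΣF_ext = 683900 / 107.20 = 6380 yr.

6380 yr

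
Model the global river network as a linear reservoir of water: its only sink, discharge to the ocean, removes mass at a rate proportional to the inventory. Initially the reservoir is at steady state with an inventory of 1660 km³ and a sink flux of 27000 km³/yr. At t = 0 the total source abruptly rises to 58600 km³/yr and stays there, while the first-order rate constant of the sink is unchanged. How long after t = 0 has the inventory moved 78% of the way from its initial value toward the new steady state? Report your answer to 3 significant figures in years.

0.0931 yr

τ = M₀/F₀ = 1660/27000 = 0.06148 yr.
The remaining gap fraction is e^(−t/τ); 78% covered ⇒ e^(−t/τ) = 0.220.
t = −τ ln(0.220) = 0.06148 × 1.514 = 0.09309 yr.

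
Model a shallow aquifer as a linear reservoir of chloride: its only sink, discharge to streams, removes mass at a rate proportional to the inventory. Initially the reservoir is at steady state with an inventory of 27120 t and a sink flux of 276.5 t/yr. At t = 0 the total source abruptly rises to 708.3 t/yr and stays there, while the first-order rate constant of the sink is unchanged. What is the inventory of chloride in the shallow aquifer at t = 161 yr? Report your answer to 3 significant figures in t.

61300 t

Residence time τ = M₀/F₀ = 98.08 yr. The eventual steady state is M_∞ = M₀·(F₁/F₀) = 27120 × 708.3/276.5 = 69472 t.
The anomaly ΔM(t) = M(t) − M_∞ decays as ΔM₀·e^(−t/τ) with ΔM₀ = 27120 − 69472 = −42350 t.
At t = 161 yr, e^(−t/τ) = e^(−1.641) = 0.1937, so ΔM = −8203 t and M = 69472 − 8203 = 61269 t.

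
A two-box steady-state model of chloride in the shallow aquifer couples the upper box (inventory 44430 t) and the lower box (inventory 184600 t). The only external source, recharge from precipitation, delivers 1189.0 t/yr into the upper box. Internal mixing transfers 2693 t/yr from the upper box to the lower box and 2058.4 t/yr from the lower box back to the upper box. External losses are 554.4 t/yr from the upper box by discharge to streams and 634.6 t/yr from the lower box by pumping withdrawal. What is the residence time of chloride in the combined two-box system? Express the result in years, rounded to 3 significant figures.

193 yr

Treat the two boxes together as one reservoir: the mixing fluxes between them are internal recycling, so τ = ΣM / Σ(external losses).
M_total = 44430 + 184600 = 229030 t.
ΣF_external_out = 554.4 + 634.6 = 1189.0 t/yr.
τ = M_total / ΣF_ext = 229030 / 1189.0 = 192.6 yr.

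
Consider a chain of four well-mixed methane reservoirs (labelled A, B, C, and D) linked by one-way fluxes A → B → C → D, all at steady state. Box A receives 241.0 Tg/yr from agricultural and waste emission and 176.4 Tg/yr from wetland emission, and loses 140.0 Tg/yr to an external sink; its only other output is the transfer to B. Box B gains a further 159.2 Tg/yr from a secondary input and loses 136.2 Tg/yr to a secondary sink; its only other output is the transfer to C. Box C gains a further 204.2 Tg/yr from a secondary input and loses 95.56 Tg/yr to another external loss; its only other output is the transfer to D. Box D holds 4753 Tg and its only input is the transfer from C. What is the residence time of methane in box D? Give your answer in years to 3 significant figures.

Box A: F(A→B) = (241.0 + 176.4) − 140.0 = 277.40 Tg/yr.
Box B: F(B→C) = (277.40 + 159.2) − 136.2 = 300.40 Tg/yr.
Box C: F(C→D) = (300.40 + 204.2) − 95.56 = 409.04 Tg/yr.
Box D throughput = its input = 409.04 Tg/yr; τ = 4753 / 409.04 = 11.62 yr.

11.6 yr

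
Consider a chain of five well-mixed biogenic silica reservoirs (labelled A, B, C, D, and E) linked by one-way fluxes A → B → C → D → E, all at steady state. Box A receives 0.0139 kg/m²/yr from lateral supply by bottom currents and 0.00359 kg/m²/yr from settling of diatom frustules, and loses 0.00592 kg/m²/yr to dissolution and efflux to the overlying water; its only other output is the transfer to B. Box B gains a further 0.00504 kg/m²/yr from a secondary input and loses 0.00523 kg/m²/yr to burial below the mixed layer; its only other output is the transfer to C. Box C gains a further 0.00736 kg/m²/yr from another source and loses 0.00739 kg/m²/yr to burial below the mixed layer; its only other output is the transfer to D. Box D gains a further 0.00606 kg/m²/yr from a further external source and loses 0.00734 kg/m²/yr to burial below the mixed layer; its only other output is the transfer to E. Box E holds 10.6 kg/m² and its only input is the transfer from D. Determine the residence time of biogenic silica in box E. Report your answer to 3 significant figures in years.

Box A: F(A→B) = (0.0139 + 0.00359) − 0.00592 = 0.011570 kg/m²/yr.
Box B: F(B→C) = (0.011570 + 0.00504) − 0.00523 = 0.011380 kg/m²/yr.
Box C: F(C→D) = (0.011380 + 0.00736) − 0.00739 = 0.011350 kg/m²/yr.
Box D: F(D→E) = (0.011350 + 0.00606) − 0.00734 = 0.010070 kg/m²/yr.
Box E throughput = its input = 0.010070 kg/m²/yr; τ = 10.6 / 0.010070 = 1053 yr.

1050 yr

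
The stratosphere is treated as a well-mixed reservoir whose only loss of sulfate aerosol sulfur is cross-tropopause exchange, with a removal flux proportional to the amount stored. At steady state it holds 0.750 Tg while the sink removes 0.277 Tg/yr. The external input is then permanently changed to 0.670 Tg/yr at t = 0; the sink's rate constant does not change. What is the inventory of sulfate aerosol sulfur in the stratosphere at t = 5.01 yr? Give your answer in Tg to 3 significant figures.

τ = M₀/F₀ = 0.750/0.277 = 2.708 yr; rate constant k = 1/τ.
New steady state M_∞ = F₁/k = F₁·τ = 0.670 × 2.708 = 1.8141 Tg.
M(t) = M_∞ + (M₀ − M_∞)·e^(−t/τ); t/τ = 5.01/2.708 = 1.850, so e^(−t/τ) = 0.1572.
M(t) = 1.8141 − 1.064 × 0.1572 = 1.6468 Tg.

1.65 Tg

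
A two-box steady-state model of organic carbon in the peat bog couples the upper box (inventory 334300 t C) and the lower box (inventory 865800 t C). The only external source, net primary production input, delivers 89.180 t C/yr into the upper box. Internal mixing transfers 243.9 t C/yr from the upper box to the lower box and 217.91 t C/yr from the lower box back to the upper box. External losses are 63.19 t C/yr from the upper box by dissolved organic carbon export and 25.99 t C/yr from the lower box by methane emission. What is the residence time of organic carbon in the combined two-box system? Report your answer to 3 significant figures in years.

13500 yr

Treat the two boxes together as one reservoir: the mixing fluxes between them are internal recycling, so τ = ΣM / Σ(external losses).
M_total = 334300 + 865800 = 1.2001×10^6 t C.
ΣF_external_out = 63.19 + 25.99 = 89.180 t C/yr.
τ = M_total / ΣF_ext = 1.2001×10^6 / 89.180 = 13460 yr.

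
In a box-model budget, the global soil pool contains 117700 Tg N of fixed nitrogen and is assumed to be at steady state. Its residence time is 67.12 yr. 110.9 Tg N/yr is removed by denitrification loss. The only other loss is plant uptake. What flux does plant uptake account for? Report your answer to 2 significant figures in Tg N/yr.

1600 Tg N/yr

Total removal F = M/τ = 117700 / 67.12 = 1754 Tg N/yr.
Plant uptake = F − (110.9) = 1754 − 110.9 = 1643 Tg N/yr.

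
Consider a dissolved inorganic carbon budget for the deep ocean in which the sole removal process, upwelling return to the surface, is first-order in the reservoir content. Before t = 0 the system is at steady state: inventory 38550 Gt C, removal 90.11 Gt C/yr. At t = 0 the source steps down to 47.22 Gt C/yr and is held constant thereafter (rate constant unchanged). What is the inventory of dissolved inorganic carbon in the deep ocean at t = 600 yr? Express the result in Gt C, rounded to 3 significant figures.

24700 Gt C

The sink rate constant is k = F₀/M₀ = 90.11/38550 = 0.002337 yr⁻¹.
Solving dM/dt = F₁ − kM with M(0) = M₀ gives M(t) = F₁/k + (M₀ − F₁/k)·e^(−kt).
F₁/k = 47.22/0.002337 = 20201 Gt C; kt = 0.002337 × 600 = 1.402, e^(−kt) = 0.2460.
M(600) = 20201 + (38550 − 20201) × 0.2460 = 20201 + 4514 = 24715 Gt C.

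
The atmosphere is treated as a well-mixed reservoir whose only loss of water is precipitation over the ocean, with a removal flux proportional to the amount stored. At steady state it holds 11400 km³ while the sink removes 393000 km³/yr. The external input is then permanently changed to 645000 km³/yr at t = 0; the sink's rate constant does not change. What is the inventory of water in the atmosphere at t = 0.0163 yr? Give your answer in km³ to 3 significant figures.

14500 km³

τ = M₀/F₀ = 11400/393000 = 0.02901 yr; rate constant k = 1/τ.
New steady state M_∞ = F₁/k = F₁·τ = 645000 × 0.02901 = 18710 km³.
M(t) = M_∞ + (M₀ − M_∞)·e^(−t/τ); t/τ = 0.0163/0.02901 = 0.5619, so e^(−t/τ) = 0.5701.
M(t) = 18710 − 7310 × 0.5701 = 14542 km³.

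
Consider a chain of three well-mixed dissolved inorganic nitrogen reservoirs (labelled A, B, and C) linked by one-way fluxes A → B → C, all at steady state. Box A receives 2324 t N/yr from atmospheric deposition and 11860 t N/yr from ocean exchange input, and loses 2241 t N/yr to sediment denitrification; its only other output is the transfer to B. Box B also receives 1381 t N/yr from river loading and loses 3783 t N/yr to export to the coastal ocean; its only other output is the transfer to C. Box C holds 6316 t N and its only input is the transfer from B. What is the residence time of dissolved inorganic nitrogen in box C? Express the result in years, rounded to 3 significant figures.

0.662 yr

Box A: F(A→B) = (2324 + 11860) − 2241 = 11943 t N/yr.
Box B: F(B→C) = (11943 + 1381) − 3783 = 9541.0 t N/yr.
Box C throughput = its input = 9541.0 t N/yr; τ = 6316 / 9541.0 = 0.6620 yr.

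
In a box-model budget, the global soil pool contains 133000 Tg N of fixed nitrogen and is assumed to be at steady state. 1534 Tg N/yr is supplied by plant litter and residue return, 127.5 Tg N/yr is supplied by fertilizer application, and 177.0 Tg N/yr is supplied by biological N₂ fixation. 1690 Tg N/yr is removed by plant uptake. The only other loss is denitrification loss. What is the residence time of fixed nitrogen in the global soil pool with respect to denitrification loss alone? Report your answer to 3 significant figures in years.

At steady state ΣF_in = ΣF_out.
ΣF_in = 1534 + 127.5 + 177.0 = 1838.5 Tg N/yr.
Denitrification loss flux = ΣF_in − (1690) = 1838.5 − 1690 = 148.5 Tg N/yr.
τ = M / F = 133000 / 148.5 = 895.6 yr.

896 yr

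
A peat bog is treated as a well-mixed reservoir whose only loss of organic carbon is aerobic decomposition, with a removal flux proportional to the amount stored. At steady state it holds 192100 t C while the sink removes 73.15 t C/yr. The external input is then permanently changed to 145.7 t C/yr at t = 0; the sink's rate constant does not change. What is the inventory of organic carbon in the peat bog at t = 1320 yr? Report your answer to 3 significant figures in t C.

267000 t C

Residence time τ = M₀/F₀ = 2626 yr. The eventual steady state is M_∞ = M₀·(F₁/F₀) = 192100 × 145.7/73.15 = 382620 t C.
The anomaly ΔM(t) = M(t) − M_∞ decays as ΔM₀·e^(−t/τ) with ΔM₀ = 192100 − 382620 = −190500 t C.
At t = 1320 yr, e^(−t/τ) = e^(−0.5026) = 0.6049, so ΔM = −115300 t C and M = 382620 − 115300 = 267370 t C.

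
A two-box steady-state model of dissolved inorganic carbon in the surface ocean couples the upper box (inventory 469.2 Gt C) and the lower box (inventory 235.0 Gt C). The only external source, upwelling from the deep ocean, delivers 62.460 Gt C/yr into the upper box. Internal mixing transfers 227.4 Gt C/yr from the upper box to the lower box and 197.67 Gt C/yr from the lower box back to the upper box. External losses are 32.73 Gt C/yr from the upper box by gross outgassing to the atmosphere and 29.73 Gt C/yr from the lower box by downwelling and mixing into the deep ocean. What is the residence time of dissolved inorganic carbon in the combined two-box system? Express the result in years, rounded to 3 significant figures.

For the system as a whole, the A↔B exchange is internal and contributes nothing to the throughput; only the external sinks remove mass.
M_total = 469.2 + 235.0 = 704.20 Gt C.
ΣF_external_out = 32.73 + 29.73 = 62.460 Gt C/yr.
τ = M_total / ΣF_ext = 704.20 / 62.460 = 11.27 yr.

11.3 yr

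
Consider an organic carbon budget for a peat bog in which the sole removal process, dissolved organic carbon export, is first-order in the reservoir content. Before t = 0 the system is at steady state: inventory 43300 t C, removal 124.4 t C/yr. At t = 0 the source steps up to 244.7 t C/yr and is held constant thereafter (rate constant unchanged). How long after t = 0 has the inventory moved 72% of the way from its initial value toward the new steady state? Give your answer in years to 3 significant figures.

443 yr

τ = M₀/F₀ = 43300/124.4 = 348.1 yr.
The remaining gap fraction is e^(−t/τ); 72% covered ⇒ e^(−t/τ) = 0.280.
t = −τ ln(0.280) = 348.1 × 1.273 = 443.1 yr.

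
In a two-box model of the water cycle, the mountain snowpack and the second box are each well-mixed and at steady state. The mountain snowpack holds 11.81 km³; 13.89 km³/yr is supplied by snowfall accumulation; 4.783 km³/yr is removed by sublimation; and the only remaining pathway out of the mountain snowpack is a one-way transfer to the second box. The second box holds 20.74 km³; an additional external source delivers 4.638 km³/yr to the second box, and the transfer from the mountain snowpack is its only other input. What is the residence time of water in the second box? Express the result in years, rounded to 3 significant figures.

1.51 yr

Balance the mountain snowpack: ΣF_in = 13.890 km³/yr.
Transfer to the second box = ΣF_in − (4.783) = 9.1070 km³/yr.
Total input to the second box = 9.1070 + 4.638 = 13.745 km³/yr; at steady state this equals its total output.
τ = M / F = 20.74 / 13.745 = 1.509 yr.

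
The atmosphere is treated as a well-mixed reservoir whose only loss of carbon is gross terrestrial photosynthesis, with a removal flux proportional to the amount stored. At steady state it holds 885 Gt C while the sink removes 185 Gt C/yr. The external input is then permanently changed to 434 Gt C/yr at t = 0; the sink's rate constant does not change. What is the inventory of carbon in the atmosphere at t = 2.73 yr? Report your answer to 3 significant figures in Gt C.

τ = M₀/F₀ = 885/185 = 4.784 yr; rate constant k = 1/τ.
New steady state M_∞ = F₁/k = F₁·τ = 434 × 4.784 = 2076.2 Gt C.
M(t) = M_∞ + (M₀ − M_∞)·e^(−t/τ); t/τ = 2.73/4.784 = 0.5707, so e^(−t/τ) = 0.5651.
M(t) = 2076.2 − 1191 × 0.5651 = 1403.0 Gt C.

1400 Gt C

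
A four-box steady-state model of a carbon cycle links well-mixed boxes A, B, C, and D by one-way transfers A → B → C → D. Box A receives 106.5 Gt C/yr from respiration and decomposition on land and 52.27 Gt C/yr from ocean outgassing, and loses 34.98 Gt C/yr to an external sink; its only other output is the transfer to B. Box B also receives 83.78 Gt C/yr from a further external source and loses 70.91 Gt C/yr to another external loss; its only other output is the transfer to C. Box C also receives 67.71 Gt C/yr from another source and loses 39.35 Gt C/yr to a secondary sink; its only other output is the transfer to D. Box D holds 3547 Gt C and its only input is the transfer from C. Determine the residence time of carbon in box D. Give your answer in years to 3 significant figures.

21.5 yr

Box A: F(A→B) = (106.5 + 52.27) − 34.98 = 123.79 Gt C/yr.
Box B: F(B→C) = (123.79 + 83.78) − 70.91 = 136.66 Gt C/yr.
Box C: F(C→D) = (136.66 + 67.71) − 39.35 = 165.02 Gt C/yr.
Box D throughput = its input = 165.02 Gt C/yr; τ = 3547 / 165.02 = 21.49 yr.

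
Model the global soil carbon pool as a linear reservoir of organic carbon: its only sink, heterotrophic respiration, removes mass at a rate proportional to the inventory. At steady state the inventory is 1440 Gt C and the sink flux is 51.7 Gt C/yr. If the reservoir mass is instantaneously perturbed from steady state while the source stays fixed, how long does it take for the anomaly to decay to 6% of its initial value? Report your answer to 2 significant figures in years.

For a linear reservoir the anomaly decays as exp(−t/τ) with τ = M/F = 1440/51.7 = 27.85 yr.
exp(−t/τ) = 0.06 ⇒ t = −τ ln(0.06) = 27.85 × 2.813 = 78.36 yr.

78 yr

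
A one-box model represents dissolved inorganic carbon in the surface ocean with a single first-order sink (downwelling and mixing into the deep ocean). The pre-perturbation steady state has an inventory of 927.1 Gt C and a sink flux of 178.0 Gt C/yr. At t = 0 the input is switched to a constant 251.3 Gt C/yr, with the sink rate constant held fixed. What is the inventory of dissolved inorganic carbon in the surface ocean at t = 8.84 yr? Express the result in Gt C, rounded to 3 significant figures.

Residence time τ = M₀/F₀ = 5.208 yr. The eventual steady state is M_∞ = M₀·(F₁/F₀) = 927.1 × 251.3/178.0 = 1308.9 Gt C.
The anomaly ΔM(t) = M(t) − M_∞ decays as ΔM₀·e^(−t/τ) with ΔM₀ = 927.1 − 1308.9 = −381.8 Gt C.
At t = 8.84 yr, e^(−t/τ) = e^(−1.697) = 0.1832, so ΔM = −69.94 Gt C and M = 1308.9 − 69.94 = 1238.9 Gt C.

1240 Gt C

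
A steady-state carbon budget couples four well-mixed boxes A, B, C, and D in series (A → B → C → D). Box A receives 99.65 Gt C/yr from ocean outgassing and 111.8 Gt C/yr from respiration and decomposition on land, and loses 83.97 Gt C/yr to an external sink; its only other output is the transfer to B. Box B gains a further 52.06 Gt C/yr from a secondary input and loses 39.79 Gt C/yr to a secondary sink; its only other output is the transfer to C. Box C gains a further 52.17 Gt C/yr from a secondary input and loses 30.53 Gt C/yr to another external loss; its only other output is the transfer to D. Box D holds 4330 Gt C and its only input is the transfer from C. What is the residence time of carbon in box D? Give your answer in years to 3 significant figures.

Box A: F(A→B) = (99.65 + 111.8) − 83.97 = 127.48 Gt C/yr.
Box B: F(B→C) = (127.48 + 52.06) − 39.79 = 139.75 Gt C/yr.
Box C: F(C→D) = (139.75 + 52.17) − 30.53 = 161.39 Gt C/yr.
Box D throughput = its input = 161.39 Gt C/yr; τ = 4330 / 161.39 = 26.83 yr.

26.8 yr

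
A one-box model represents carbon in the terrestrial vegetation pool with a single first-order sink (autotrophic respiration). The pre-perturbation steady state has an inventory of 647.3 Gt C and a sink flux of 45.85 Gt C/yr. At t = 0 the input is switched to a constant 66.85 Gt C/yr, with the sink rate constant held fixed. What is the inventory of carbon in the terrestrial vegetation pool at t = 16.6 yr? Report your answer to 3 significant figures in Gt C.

852 Gt C

The sink rate constant is k = F₀/M₀ = 45.85/647.3 = 0.07083 yr⁻¹.
Solving dM/dt = F₁ − kM with M(0) = M₀ gives M(t) = F₁/k + (M₀ − F₁/k)·e^(−kt).
F₁/k = 66.85/0.07083 = 943.77 Gt C; kt = 0.07083 × 16.6 = 1.176, e^(−kt) = 0.3086.
M(16.6) = 943.77 + (647.3 − 943.77) × 0.3086 = 943.77 − 91.48 = 852.29 Gt C.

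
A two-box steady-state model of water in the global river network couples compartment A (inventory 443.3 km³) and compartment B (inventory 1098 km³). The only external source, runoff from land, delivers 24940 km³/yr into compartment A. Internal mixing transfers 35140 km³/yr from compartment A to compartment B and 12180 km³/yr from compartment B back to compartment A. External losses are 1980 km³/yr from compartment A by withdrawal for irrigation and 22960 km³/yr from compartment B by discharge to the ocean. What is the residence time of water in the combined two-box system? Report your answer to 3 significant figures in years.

Residence time in the combined system uses the total inventory and the total *external* removal — internal exchanges between the two boxes cancel.
M_total = 443.3 + 1098 = 1541.3 km³.
ΣF_external_out = 1980 + 22960 = 24940 km³/yr.
τ = M_total / ΣF_ext = 1541.3 / 24940 = 0.06180 yr.

0.0618 yr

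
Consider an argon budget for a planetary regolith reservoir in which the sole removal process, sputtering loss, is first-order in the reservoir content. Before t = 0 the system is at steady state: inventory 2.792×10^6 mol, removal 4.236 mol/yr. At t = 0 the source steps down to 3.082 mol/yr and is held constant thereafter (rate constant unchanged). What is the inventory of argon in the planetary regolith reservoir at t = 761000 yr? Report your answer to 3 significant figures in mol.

2.27×10^6 mol

Residence time τ = M₀/F₀ = 659100 yr. The eventual steady state is M_∞ = M₀·(F₁/F₀) = 2.792×10^6 × 3.082/4.236 = 2.0314×10^6 mol.
The anomaly ΔM(t) = M(t) − M_∞ decays as ΔM₀·e^(−t/τ) with ΔM₀ = 2.792×10^6 − 2.0314×10^6 = 760600 mol.
At t = 761000 yr, e^(−t/τ) = e^(−1.155) = 0.3152, so ΔM = 239700 mol and M = 2.0314×10^6 + 239700 = 2.2711×10^6 mol.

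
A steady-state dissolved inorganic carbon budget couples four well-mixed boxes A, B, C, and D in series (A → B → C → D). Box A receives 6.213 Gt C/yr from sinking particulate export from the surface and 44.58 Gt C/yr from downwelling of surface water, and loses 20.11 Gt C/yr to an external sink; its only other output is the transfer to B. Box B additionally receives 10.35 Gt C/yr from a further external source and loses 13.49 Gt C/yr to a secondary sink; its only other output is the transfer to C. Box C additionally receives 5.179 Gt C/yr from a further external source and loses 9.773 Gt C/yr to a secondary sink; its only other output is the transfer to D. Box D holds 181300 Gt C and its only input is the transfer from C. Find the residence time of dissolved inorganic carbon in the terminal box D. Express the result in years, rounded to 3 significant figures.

Box A: F(A→B) = (6.213 + 44.58) − 20.11 = 30.683 Gt C/yr.
Box B: F(B→C) = (30.683 + 10.35) − 13.49 = 27.543 Gt C/yr.
Box C: F(C→D) = (27.543 + 5.179) − 9.773 = 22.949 Gt C/yr.
Box D throughput = its input = 22.949 Gt C/yr; τ = 181300 / 22.949 = 7900 yr.

7900 yr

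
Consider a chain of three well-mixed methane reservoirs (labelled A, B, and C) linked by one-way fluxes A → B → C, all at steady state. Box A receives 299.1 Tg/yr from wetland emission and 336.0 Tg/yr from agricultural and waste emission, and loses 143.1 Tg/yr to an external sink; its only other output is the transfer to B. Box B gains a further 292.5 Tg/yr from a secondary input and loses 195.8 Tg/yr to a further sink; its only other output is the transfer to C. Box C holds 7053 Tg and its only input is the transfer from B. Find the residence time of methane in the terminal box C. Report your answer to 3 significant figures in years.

Box A: F(A→B) = (299.1 + 336.0) − 143.1 = 492.00 Tg/yr.
Box B: F(B→C) = (492.00 + 292.5) − 195.8 = 588.70 Tg/yr.
Box C throughput = its input = 588.70 Tg/yr; τ = 7053 / 588.70 = 11.98 yr.

12.0 yr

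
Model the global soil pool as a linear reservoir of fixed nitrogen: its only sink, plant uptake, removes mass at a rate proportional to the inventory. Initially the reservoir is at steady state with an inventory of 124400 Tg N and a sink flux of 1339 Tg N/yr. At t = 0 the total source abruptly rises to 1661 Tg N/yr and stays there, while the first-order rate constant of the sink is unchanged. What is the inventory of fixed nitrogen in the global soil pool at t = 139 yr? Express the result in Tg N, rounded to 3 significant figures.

The sink rate constant is k = F₀/M₀ = 1339/124400 = 0.01076 yr⁻¹.
Solving dM/dt = F₁ − kM with M(0) = M₀ gives M(t) = F₁/k + (M₀ − F₁/k)·e^(−kt).
F₁/k = 1661/0.01076 = 154320 Tg N; kt = 0.01076 × 139 = 1.496, e^(−kt) = 0.2240.
M(139) = 154320 + (124400 − 154320) × 0.2240 = 154320 − 6701 = 147610 Tg N.

148000 Tg N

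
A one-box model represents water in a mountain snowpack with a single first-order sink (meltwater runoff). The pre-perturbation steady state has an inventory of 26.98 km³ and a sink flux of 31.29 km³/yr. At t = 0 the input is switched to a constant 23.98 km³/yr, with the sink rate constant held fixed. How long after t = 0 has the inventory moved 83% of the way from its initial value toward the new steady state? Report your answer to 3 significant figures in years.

1.53 yr

τ = M₀/F₀ = 26.98/31.29 = 0.8623 yr.
The remaining gap fraction is e^(−t/τ); 83% covered ⇒ e^(−t/τ) = 0.170.
t = −τ ln(0.170) = 0.8623 × 1.772 = 1.528 yr.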